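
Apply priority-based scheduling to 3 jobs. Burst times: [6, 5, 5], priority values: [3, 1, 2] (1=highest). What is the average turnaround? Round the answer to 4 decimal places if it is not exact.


Sort by priority (ascending = highest first):
Order: [(1, 5), (2, 5), (3, 6)]
Completion times:
  Priority 1, burst=5, C=5
  Priority 2, burst=5, C=10
  Priority 3, burst=6, C=16
Average turnaround = 31/3 = 10.3333

10.3333


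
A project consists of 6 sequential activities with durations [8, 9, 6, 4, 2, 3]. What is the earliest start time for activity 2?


Activity 2 starts after activities 1 through 1 complete.
Predecessor durations: [8]
ES = 8 = 8

8


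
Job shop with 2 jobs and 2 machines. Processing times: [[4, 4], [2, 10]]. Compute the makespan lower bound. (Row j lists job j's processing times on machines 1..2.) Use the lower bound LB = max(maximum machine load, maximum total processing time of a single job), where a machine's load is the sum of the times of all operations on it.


Machine loads:
  Machine 1: 4 + 2 = 6
  Machine 2: 4 + 10 = 14
Max machine load = 14
Job totals:
  Job 1: 8
  Job 2: 12
Max job total = 12
Lower bound = max(14, 12) = 14

14


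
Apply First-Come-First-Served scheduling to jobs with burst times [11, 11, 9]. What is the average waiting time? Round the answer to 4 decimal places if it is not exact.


FCFS order (as given): [11, 11, 9]
Waiting times:
  Job 1: wait = 0
  Job 2: wait = 11
  Job 3: wait = 22
Sum of waiting times = 33
Average waiting time = 33/3 = 11.0

11.0


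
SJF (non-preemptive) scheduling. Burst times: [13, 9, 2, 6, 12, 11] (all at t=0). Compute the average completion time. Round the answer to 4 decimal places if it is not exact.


SJF order (ascending): [2, 6, 9, 11, 12, 13]
Completion times:
  Job 1: burst=2, C=2
  Job 2: burst=6, C=8
  Job 3: burst=9, C=17
  Job 4: burst=11, C=28
  Job 5: burst=12, C=40
  Job 6: burst=13, C=53
Average completion = 148/6 = 24.6667

24.6667


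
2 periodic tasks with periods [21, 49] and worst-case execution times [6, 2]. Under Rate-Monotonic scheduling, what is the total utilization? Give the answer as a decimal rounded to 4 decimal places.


Compute individual utilizations (exact fractions):
  Task 1: C/T = 6/21 = 2/7 (approx. 0.2857)
  Task 2: C/T = 2/49 (approx. 0.0408)
Total utilization U = 2/7 + 2/49 = 16/49
Rounded to 4 decimal places: U = 0.3265
RM (Liu & Layland) bound for 2 tasks = 0.828427; compare with U = 16/49 (approx. 0.326531)
U <= bound, so schedulable by RM sufficient condition.

0.3265


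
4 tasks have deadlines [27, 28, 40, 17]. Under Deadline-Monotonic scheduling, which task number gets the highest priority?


Sort tasks by relative deadline (ascending):
  Task 4: deadline = 17
  Task 1: deadline = 27
  Task 2: deadline = 28
  Task 3: deadline = 40
Priority order (highest first): [4, 1, 2, 3]
Highest priority task = 4

4


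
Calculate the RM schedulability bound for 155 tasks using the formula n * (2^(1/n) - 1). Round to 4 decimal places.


Compute 2^(1/155) = 1.0044819312
Subtract 1: 1.0044819312 - 1 = 0.0044819312
Multiply by n: 155 * 0.0044819312 = 0.6946993360
Round to 4 dp: 0.6947

0.6947


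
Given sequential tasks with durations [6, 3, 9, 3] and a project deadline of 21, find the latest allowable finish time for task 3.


LF(activity 3) = deadline - sum of successor durations
Successors: activities 4 through 4 with durations [3]
Sum of successor durations = 3
LF = 21 - 3 = 18

18


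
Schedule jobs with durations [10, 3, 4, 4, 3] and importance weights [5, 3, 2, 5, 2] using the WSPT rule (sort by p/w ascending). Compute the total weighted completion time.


Compute p/w ratios and sort ascending (WSPT): [(4, 5), (3, 3), (3, 2), (10, 5), (4, 2)]
Compute weighted completion times:
  Job (p=4,w=5): C=4, w*C=5*4=20
  Job (p=3,w=3): C=7, w*C=3*7=21
  Job (p=3,w=2): C=10, w*C=2*10=20
  Job (p=10,w=5): C=20, w*C=5*20=100
  Job (p=4,w=2): C=24, w*C=2*24=48
Total weighted completion time = 209

209


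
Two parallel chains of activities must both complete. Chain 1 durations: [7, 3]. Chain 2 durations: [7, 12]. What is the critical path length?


Path A total = 7 + 3 = 10
Path B total = 7 + 12 = 19
Critical path = longest path = max(10, 19) = 19

19


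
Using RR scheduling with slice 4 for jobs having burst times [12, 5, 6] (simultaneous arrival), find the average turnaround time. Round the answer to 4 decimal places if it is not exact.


Time quantum = 4
Execution trace:
  J1 runs 4 units, time = 4
  J2 runs 4 units, time = 8
  J3 runs 4 units, time = 12
  J1 runs 4 units, time = 16
  J2 runs 1 units, time = 17
  J3 runs 2 units, time = 19
  J1 runs 4 units, time = 23
Finish times: [23, 17, 19]
Average turnaround = 59/3 = 19.6667

19.6667


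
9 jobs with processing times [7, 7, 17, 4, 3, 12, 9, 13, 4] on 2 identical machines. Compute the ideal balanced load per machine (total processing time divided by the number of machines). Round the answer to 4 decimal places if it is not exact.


Total processing time = 7 + 7 + 17 + 4 + 3 + 12 + 9 + 13 + 4 = 76
Number of machines = 2
Ideal balanced load = 76 / 2 = 38.0

38.0


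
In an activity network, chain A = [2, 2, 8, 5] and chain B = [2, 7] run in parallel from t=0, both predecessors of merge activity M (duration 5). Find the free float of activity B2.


ES(B2) = sum of predecessors on chain B = 2
EF(B2) = ES + duration = 2 + 7 = 9
Successor of B2 is M. ES(M) = max(sum(A), sum(B)) = max(17, 9) = 17
Free float = ES(successor) - EF(current) = 17 - 9 = 8

8


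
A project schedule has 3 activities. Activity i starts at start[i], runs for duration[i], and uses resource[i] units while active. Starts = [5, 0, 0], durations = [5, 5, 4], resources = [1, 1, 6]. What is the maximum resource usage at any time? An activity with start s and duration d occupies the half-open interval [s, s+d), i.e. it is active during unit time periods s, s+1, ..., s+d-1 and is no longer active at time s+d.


Each activity i is active on [start_i, start_i + duration_i).
Compute total resource usage per time slot:
  t=0: active resources = [1, 6], total = 7
  t=1: active resources = [1, 6], total = 7
  t=2: active resources = [1, 6], total = 7
  t=3: active resources = [1, 6], total = 7
  t=4: active resources = [1], total = 1
  t=5: active resources = [1], total = 1
  t=6: active resources = [1], total = 1
  t=7: active resources = [1], total = 1
  t=8: active resources = [1], total = 1
  t=9: active resources = [1], total = 1
Peak resource demand = 7

7


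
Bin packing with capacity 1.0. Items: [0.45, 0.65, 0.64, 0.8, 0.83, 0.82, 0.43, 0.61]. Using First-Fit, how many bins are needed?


Place items sequentially using First-Fit:
  Item 0.45 -> new Bin 1
  Item 0.65 -> new Bin 2
  Item 0.64 -> new Bin 3
  Item 0.8 -> new Bin 4
  Item 0.83 -> new Bin 5
  Item 0.82 -> new Bin 6
  Item 0.43 -> Bin 1 (now 0.88)
  Item 0.61 -> new Bin 7
Total bins used = 7

7


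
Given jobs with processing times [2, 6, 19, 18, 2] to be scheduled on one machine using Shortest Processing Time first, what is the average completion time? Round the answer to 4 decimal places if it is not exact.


Sort jobs by processing time (SPT order): [2, 2, 6, 18, 19]
Compute completion times sequentially:
  Job 1: processing = 2, completes at 2
  Job 2: processing = 2, completes at 4
  Job 3: processing = 6, completes at 10
  Job 4: processing = 18, completes at 28
  Job 5: processing = 19, completes at 47
Sum of completion times = 91
Average completion time = 91/5 = 18.2

18.2


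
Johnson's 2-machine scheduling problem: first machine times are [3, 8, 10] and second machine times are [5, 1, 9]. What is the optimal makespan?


Apply Johnson's rule:
  Group 1 (a <= b): [(1, 3, 5)]
  Group 2 (a > b): [(3, 10, 9), (2, 8, 1)]
Optimal job order: [1, 3, 2]
Schedule:
  Job 1: M1 done at 3, M2 done at 8
  Job 3: M1 done at 13, M2 done at 22
  Job 2: M1 done at 21, M2 done at 23
Makespan = 23

23


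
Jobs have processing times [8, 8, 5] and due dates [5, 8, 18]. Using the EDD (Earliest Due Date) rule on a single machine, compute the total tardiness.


Sort by due date (EDD order): [(8, 5), (8, 8), (5, 18)]
Compute completion times and tardiness:
  Job 1: p=8, d=5, C=8, tardiness=max(0,8-5)=3
  Job 2: p=8, d=8, C=16, tardiness=max(0,16-8)=8
  Job 3: p=5, d=18, C=21, tardiness=max(0,21-18)=3
Total tardiness = 14

14


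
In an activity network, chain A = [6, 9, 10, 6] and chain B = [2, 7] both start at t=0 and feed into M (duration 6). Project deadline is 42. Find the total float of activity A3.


Forward pass: ES(A3) = sum of predecessors on chain A = 15
EF = ES + duration = 15 + 10 = 25
Backward pass: LF(M) = deadline = 42; LS(M) = 42 - 6 = 36
LF(A3) = LS(M) - sum(successors on chain A) = 36 - 6 = 30
LS = LF - duration = 30 - 10 = 20
Total float = LS - ES = 20 - 15 = 5

5


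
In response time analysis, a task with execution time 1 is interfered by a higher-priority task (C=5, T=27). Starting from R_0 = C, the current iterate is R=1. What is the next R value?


R_next = C + ceil(R_prev / T_hp) * C_hp
ceil(1 / 27) = ceil(0.037) = 1
Interference = 1 * 5 = 5
R_next = 1 + 5 = 6

6


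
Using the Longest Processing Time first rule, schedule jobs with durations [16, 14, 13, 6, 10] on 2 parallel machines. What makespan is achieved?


Sort jobs in decreasing order (LPT): [16, 14, 13, 10, 6]
Assign each job to the least loaded machine:
  Machine 1: jobs [16, 10, 6], load = 32
  Machine 2: jobs [14, 13], load = 27
Makespan = max load = 32

32


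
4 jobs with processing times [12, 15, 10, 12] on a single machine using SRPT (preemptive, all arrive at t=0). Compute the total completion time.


Since all jobs arrive at t=0, SRPT equals SPT ordering.
SPT order: [10, 12, 12, 15]
Completion times:
  Job 1: p=10, C=10
  Job 2: p=12, C=22
  Job 3: p=12, C=34
  Job 4: p=15, C=49
Total completion time = 10 + 22 + 34 + 49 = 115

115


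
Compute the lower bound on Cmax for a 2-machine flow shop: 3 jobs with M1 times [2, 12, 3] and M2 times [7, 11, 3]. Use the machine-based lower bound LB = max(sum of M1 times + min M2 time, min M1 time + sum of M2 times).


LB1 = sum(M1 times) + min(M2 times) = 17 + 3 = 20
LB2 = min(M1 times) + sum(M2 times) = 2 + 21 = 23
Lower bound = max(LB1, LB2) = max(20, 23) = 23

23


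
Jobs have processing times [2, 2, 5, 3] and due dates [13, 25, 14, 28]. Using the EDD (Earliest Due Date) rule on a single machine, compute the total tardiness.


Sort by due date (EDD order): [(2, 13), (5, 14), (2, 25), (3, 28)]
Compute completion times and tardiness:
  Job 1: p=2, d=13, C=2, tardiness=max(0,2-13)=0
  Job 2: p=5, d=14, C=7, tardiness=max(0,7-14)=0
  Job 3: p=2, d=25, C=9, tardiness=max(0,9-25)=0
  Job 4: p=3, d=28, C=12, tardiness=max(0,12-28)=0
Total tardiness = 0

0


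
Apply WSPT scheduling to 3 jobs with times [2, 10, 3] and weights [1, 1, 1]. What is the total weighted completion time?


Compute p/w ratios and sort ascending (WSPT): [(2, 1), (3, 1), (10, 1)]
Compute weighted completion times:
  Job (p=2,w=1): C=2, w*C=1*2=2
  Job (p=3,w=1): C=5, w*C=1*5=5
  Job (p=10,w=1): C=15, w*C=1*15=15
Total weighted completion time = 22

22


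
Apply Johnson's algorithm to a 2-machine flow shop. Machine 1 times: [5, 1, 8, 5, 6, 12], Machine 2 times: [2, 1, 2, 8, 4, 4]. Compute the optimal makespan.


Apply Johnson's rule:
  Group 1 (a <= b): [(2, 1, 1), (4, 5, 8)]
  Group 2 (a > b): [(5, 6, 4), (6, 12, 4), (1, 5, 2), (3, 8, 2)]
Optimal job order: [2, 4, 5, 6, 1, 3]
Schedule:
  Job 2: M1 done at 1, M2 done at 2
  Job 4: M1 done at 6, M2 done at 14
  Job 5: M1 done at 12, M2 done at 18
  Job 6: M1 done at 24, M2 done at 28
  Job 1: M1 done at 29, M2 done at 31
  Job 3: M1 done at 37, M2 done at 39
Makespan = 39

39


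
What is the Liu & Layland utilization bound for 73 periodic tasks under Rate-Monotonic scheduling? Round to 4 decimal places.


Compute 2^(1/73) = 1.0095403890
Subtract 1: 1.0095403890 - 1 = 0.0095403890
Multiply by n: 73 * 0.0095403890 = 0.6964483970
Round to 4 dp: 0.6964

0.6964


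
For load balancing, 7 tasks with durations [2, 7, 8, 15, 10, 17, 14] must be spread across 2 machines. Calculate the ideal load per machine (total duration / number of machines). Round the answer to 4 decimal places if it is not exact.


Total processing time = 2 + 7 + 8 + 15 + 10 + 17 + 14 = 73
Number of machines = 2
Ideal balanced load = 73 / 2 = 36.5

36.5


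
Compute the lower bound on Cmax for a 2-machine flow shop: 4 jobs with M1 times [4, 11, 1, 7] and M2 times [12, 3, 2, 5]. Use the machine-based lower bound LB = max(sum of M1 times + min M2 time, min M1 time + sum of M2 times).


LB1 = sum(M1 times) + min(M2 times) = 23 + 2 = 25
LB2 = min(M1 times) + sum(M2 times) = 1 + 22 = 23
Lower bound = max(LB1, LB2) = max(25, 23) = 25

25


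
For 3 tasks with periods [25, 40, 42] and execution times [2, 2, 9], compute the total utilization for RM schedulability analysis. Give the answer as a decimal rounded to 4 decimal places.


Compute individual utilizations (exact fractions):
  Task 1: C/T = 2/25 (approx. 0.08)
  Task 2: C/T = 2/40 = 1/20 (approx. 0.05)
  Task 3: C/T = 9/42 = 3/14 (approx. 0.2143)
Total utilization U = 2/25 + 1/20 + 3/14 = 241/700
Rounded to 4 decimal places: U = 0.3443
RM (Liu & Layland) bound for 3 tasks = 0.779763; compare with U = 241/700 (approx. 0.344286)
U <= bound, so schedulable by RM sufficient condition.

0.3443


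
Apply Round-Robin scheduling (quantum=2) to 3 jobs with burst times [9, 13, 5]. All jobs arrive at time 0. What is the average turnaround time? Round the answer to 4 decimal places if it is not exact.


Time quantum = 2
Execution trace:
  J1 runs 2 units, time = 2
  J2 runs 2 units, time = 4
  J3 runs 2 units, time = 6
  J1 runs 2 units, time = 8
  J2 runs 2 units, time = 10
  J3 runs 2 units, time = 12
  J1 runs 2 units, time = 14
  J2 runs 2 units, time = 16
  J3 runs 1 units, time = 17
  J1 runs 2 units, time = 19
  J2 runs 2 units, time = 21
  J1 runs 1 units, time = 22
  J2 runs 2 units, time = 24
  J2 runs 2 units, time = 26
  J2 runs 1 units, time = 27
Finish times: [22, 27, 17]
Average turnaround = 66/3 = 22.0

22.0


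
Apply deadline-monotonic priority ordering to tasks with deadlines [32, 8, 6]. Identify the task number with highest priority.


Sort tasks by relative deadline (ascending):
  Task 3: deadline = 6
  Task 2: deadline = 8
  Task 1: deadline = 32
Priority order (highest first): [3, 2, 1]
Highest priority task = 3

3


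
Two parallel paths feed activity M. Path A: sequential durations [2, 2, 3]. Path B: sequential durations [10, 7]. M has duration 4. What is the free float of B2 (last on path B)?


ES(B2) = sum of predecessors on chain B = 10
EF(B2) = ES + duration = 10 + 7 = 17
Successor of B2 is M. ES(M) = max(sum(A), sum(B)) = max(7, 17) = 17
Free float = ES(successor) - EF(current) = 17 - 17 = 0

0


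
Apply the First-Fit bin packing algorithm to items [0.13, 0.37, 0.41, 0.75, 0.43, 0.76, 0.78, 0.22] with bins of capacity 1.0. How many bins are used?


Place items sequentially using First-Fit:
  Item 0.13 -> new Bin 1
  Item 0.37 -> Bin 1 (now 0.5)
  Item 0.41 -> Bin 1 (now 0.91)
  Item 0.75 -> new Bin 2
  Item 0.43 -> new Bin 3
  Item 0.76 -> new Bin 4
  Item 0.78 -> new Bin 5
  Item 0.22 -> Bin 2 (now 0.97)
Total bins used = 5

5


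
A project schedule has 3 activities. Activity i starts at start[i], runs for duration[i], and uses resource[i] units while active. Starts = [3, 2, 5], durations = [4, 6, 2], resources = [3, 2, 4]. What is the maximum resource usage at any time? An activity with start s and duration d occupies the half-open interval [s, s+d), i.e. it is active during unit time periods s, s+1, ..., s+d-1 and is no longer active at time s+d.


Each activity i is active on [start_i, start_i + duration_i).
Compute total resource usage per time slot:
  t=0: active resources = [], total = 0
  t=1: active resources = [], total = 0
  t=2: active resources = [2], total = 2
  t=3: active resources = [3, 2], total = 5
  t=4: active resources = [3, 2], total = 5
  t=5: active resources = [3, 2, 4], total = 9
  t=6: active resources = [3, 2, 4], total = 9
  t=7: active resources = [2], total = 2
Peak resource demand = 9

9


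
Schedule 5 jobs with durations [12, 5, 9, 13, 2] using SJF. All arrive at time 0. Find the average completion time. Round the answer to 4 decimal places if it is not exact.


SJF order (ascending): [2, 5, 9, 12, 13]
Completion times:
  Job 1: burst=2, C=2
  Job 2: burst=5, C=7
  Job 3: burst=9, C=16
  Job 4: burst=12, C=28
  Job 5: burst=13, C=41
Average completion = 94/5 = 18.8

18.8


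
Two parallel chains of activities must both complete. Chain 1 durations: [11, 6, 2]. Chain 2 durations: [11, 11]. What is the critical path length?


Path A total = 11 + 6 + 2 = 19
Path B total = 11 + 11 = 22
Critical path = longest path = max(19, 22) = 22

22


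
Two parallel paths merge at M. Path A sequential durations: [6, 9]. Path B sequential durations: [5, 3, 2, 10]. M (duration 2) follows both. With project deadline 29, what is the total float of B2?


Forward pass: ES(B2) = sum of predecessors on chain B = 5
EF = ES + duration = 5 + 3 = 8
Backward pass: LF(M) = deadline = 29; LS(M) = 29 - 2 = 27
LF(B2) = LS(M) - sum(successors on chain B) = 27 - 12 = 15
LS = LF - duration = 15 - 3 = 12
Total float = LS - ES = 12 - 5 = 7

7


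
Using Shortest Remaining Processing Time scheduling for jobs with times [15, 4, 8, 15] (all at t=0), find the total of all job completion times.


Since all jobs arrive at t=0, SRPT equals SPT ordering.
SPT order: [4, 8, 15, 15]
Completion times:
  Job 1: p=4, C=4
  Job 2: p=8, C=12
  Job 3: p=15, C=27
  Job 4: p=15, C=42
Total completion time = 4 + 12 + 27 + 42 = 85

85


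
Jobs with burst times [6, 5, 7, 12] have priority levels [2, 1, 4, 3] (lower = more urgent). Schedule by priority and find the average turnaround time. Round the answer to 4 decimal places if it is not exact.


Sort by priority (ascending = highest first):
Order: [(1, 5), (2, 6), (3, 12), (4, 7)]
Completion times:
  Priority 1, burst=5, C=5
  Priority 2, burst=6, C=11
  Priority 3, burst=12, C=23
  Priority 4, burst=7, C=30
Average turnaround = 69/4 = 17.25

17.25


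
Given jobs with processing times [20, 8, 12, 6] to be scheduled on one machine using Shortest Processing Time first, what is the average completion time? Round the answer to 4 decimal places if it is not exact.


Sort jobs by processing time (SPT order): [6, 8, 12, 20]
Compute completion times sequentially:
  Job 1: processing = 6, completes at 6
  Job 2: processing = 8, completes at 14
  Job 3: processing = 12, completes at 26
  Job 4: processing = 20, completes at 46
Sum of completion times = 92
Average completion time = 92/4 = 23.0

23.0


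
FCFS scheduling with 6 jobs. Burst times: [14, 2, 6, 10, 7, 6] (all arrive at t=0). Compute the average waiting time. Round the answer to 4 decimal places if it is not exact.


FCFS order (as given): [14, 2, 6, 10, 7, 6]
Waiting times:
  Job 1: wait = 0
  Job 2: wait = 14
  Job 3: wait = 16
  Job 4: wait = 22
  Job 5: wait = 32
  Job 6: wait = 39
Sum of waiting times = 123
Average waiting time = 123/6 = 20.5

20.5


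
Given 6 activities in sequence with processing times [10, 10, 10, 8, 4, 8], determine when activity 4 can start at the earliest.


Activity 4 starts after activities 1 through 3 complete.
Predecessor durations: [10, 10, 10]
ES = 10 + 10 + 10 = 30

30


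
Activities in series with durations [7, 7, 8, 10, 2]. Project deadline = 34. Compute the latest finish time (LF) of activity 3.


LF(activity 3) = deadline - sum of successor durations
Successors: activities 4 through 5 with durations [10, 2]
Sum of successor durations = 12
LF = 34 - 12 = 22

22


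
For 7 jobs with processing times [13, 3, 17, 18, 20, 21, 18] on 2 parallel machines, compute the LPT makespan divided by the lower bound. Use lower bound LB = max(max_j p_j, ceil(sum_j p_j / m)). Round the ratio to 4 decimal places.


LPT order: [21, 20, 18, 18, 17, 13, 3]
Machine loads after assignment: [55, 55]
LPT makespan = 55
Lower bound = max(max_job, ceil(total/2)) = max(21, 55) = 55
Ratio = 55 / 55 = 1.0

1.0


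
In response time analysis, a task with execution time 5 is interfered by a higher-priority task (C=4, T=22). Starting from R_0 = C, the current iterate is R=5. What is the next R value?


R_next = C + ceil(R_prev / T_hp) * C_hp
ceil(5 / 22) = ceil(0.2273) = 1
Interference = 1 * 4 = 4
R_next = 5 + 4 = 9

9


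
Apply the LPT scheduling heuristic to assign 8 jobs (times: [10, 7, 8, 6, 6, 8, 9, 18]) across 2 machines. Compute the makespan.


Sort jobs in decreasing order (LPT): [18, 10, 9, 8, 8, 7, 6, 6]
Assign each job to the least loaded machine:
  Machine 1: jobs [18, 8, 7, 6], load = 39
  Machine 2: jobs [10, 9, 8, 6], load = 33
Makespan = max load = 39

39


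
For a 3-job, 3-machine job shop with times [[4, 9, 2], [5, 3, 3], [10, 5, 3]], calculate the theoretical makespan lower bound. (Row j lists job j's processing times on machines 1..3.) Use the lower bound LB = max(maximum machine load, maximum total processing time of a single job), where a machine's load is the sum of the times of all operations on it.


Machine loads:
  Machine 1: 4 + 5 + 10 = 19
  Machine 2: 9 + 3 + 5 = 17
  Machine 3: 2 + 3 + 3 = 8
Max machine load = 19
Job totals:
  Job 1: 15
  Job 2: 11
  Job 3: 18
Max job total = 18
Lower bound = max(19, 18) = 19

19


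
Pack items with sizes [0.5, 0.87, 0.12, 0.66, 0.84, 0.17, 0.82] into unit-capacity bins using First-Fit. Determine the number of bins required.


Place items sequentially using First-Fit:
  Item 0.5 -> new Bin 1
  Item 0.87 -> new Bin 2
  Item 0.12 -> Bin 1 (now 0.62)
  Item 0.66 -> new Bin 3
  Item 0.84 -> new Bin 4
  Item 0.17 -> Bin 1 (now 0.79)
  Item 0.82 -> new Bin 5
Total bins used = 5

5


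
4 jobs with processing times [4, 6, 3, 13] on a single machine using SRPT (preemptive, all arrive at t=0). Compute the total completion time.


Since all jobs arrive at t=0, SRPT equals SPT ordering.
SPT order: [3, 4, 6, 13]
Completion times:
  Job 1: p=3, C=3
  Job 2: p=4, C=7
  Job 3: p=6, C=13
  Job 4: p=13, C=26
Total completion time = 3 + 7 + 13 + 26 = 49

49


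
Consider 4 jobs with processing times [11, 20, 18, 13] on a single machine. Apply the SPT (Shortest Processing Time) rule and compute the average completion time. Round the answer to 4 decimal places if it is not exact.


Sort jobs by processing time (SPT order): [11, 13, 18, 20]
Compute completion times sequentially:
  Job 1: processing = 11, completes at 11
  Job 2: processing = 13, completes at 24
  Job 3: processing = 18, completes at 42
  Job 4: processing = 20, completes at 62
Sum of completion times = 139
Average completion time = 139/4 = 34.75

34.75


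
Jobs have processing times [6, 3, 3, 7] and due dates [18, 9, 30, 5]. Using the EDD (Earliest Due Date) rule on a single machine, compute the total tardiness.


Sort by due date (EDD order): [(7, 5), (3, 9), (6, 18), (3, 30)]
Compute completion times and tardiness:
  Job 1: p=7, d=5, C=7, tardiness=max(0,7-5)=2
  Job 2: p=3, d=9, C=10, tardiness=max(0,10-9)=1
  Job 3: p=6, d=18, C=16, tardiness=max(0,16-18)=0
  Job 4: p=3, d=30, C=19, tardiness=max(0,19-30)=0
Total tardiness = 3

3


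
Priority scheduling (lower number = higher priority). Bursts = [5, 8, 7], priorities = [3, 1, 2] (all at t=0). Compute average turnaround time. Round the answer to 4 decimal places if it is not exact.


Sort by priority (ascending = highest first):
Order: [(1, 8), (2, 7), (3, 5)]
Completion times:
  Priority 1, burst=8, C=8
  Priority 2, burst=7, C=15
  Priority 3, burst=5, C=20
Average turnaround = 43/3 = 14.3333

14.3333


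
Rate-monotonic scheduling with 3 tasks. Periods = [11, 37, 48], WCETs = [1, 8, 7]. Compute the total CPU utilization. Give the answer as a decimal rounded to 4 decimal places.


Compute individual utilizations (exact fractions):
  Task 1: C/T = 1/11 (approx. 0.0909)
  Task 2: C/T = 8/37 (approx. 0.2162)
  Task 3: C/T = 7/48 (approx. 0.1458)
Total utilization U = 1/11 + 8/37 + 7/48 = 8849/19536
Rounded to 4 decimal places: U = 0.4530
RM (Liu & Layland) bound for 3 tasks = 0.779763; compare with U = 8849/19536 (approx. 0.452959)
U <= bound, so schedulable by RM sufficient condition.

0.4530


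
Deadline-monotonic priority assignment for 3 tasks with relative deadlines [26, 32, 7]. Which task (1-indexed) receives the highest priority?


Sort tasks by relative deadline (ascending):
  Task 3: deadline = 7
  Task 1: deadline = 26
  Task 2: deadline = 32
Priority order (highest first): [3, 1, 2]
Highest priority task = 3

3


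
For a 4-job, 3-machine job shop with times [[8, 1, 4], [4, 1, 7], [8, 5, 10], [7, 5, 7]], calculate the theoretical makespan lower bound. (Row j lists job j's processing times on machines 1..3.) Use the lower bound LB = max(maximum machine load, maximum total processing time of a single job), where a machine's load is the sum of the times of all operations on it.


Machine loads:
  Machine 1: 8 + 4 + 8 + 7 = 27
  Machine 2: 1 + 1 + 5 + 5 = 12
  Machine 3: 4 + 7 + 10 + 7 = 28
Max machine load = 28
Job totals:
  Job 1: 13
  Job 2: 12
  Job 3: 23
  Job 4: 19
Max job total = 23
Lower bound = max(28, 23) = 28

28


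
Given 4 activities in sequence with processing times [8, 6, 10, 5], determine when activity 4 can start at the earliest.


Activity 4 starts after activities 1 through 3 complete.
Predecessor durations: [8, 6, 10]
ES = 8 + 6 + 10 = 24

24


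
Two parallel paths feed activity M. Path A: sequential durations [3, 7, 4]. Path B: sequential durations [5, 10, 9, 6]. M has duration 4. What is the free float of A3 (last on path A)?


ES(A3) = sum of predecessors on chain A = 10
EF(A3) = ES + duration = 10 + 4 = 14
Successor of A3 is M. ES(M) = max(sum(A), sum(B)) = max(14, 30) = 30
Free float = ES(successor) - EF(current) = 30 - 14 = 16

16


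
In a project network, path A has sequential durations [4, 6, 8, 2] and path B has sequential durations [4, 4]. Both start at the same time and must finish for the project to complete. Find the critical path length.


Path A total = 4 + 6 + 8 + 2 = 20
Path B total = 4 + 4 = 8
Critical path = longest path = max(20, 8) = 20

20


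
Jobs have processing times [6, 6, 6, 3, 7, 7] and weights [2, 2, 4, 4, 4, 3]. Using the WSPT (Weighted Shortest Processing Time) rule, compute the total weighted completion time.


Compute p/w ratios and sort ascending (WSPT): [(3, 4), (6, 4), (7, 4), (7, 3), (6, 2), (6, 2)]
Compute weighted completion times:
  Job (p=3,w=4): C=3, w*C=4*3=12
  Job (p=6,w=4): C=9, w*C=4*9=36
  Job (p=7,w=4): C=16, w*C=4*16=64
  Job (p=7,w=3): C=23, w*C=3*23=69
  Job (p=6,w=2): C=29, w*C=2*29=58
  Job (p=6,w=2): C=35, w*C=2*35=70
Total weighted completion time = 309

309


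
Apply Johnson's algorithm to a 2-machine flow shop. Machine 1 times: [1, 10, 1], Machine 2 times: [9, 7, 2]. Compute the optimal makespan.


Apply Johnson's rule:
  Group 1 (a <= b): [(1, 1, 9), (3, 1, 2)]
  Group 2 (a > b): [(2, 10, 7)]
Optimal job order: [1, 3, 2]
Schedule:
  Job 1: M1 done at 1, M2 done at 10
  Job 3: M1 done at 2, M2 done at 12
  Job 2: M1 done at 12, M2 done at 19
Makespan = 19

19


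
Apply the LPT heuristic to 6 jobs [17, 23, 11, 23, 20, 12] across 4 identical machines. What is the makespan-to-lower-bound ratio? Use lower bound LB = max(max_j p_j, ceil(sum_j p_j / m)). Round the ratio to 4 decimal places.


LPT order: [23, 23, 20, 17, 12, 11]
Machine loads after assignment: [23, 23, 31, 29]
LPT makespan = 31
Lower bound = max(max_job, ceil(total/4)) = max(23, 27) = 27
Ratio = 31 / 27 = 1.1481

1.1481


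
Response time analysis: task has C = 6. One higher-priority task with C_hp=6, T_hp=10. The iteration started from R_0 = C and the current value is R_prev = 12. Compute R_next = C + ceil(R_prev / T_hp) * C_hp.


R_next = C + ceil(R_prev / T_hp) * C_hp
ceil(12 / 10) = ceil(1.2) = 2
Interference = 2 * 6 = 12
R_next = 6 + 12 = 18

18


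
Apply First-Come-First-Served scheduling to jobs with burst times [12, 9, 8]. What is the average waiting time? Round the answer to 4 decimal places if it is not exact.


FCFS order (as given): [12, 9, 8]
Waiting times:
  Job 1: wait = 0
  Job 2: wait = 12
  Job 3: wait = 21
Sum of waiting times = 33
Average waiting time = 33/3 = 11.0

11.0


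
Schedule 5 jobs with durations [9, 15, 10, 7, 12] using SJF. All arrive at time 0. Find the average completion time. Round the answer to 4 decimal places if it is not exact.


SJF order (ascending): [7, 9, 10, 12, 15]
Completion times:
  Job 1: burst=7, C=7
  Job 2: burst=9, C=16
  Job 3: burst=10, C=26
  Job 4: burst=12, C=38
  Job 5: burst=15, C=53
Average completion = 140/5 = 28.0

28.0


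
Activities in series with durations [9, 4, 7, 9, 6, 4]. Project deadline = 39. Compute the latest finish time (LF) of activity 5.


LF(activity 5) = deadline - sum of successor durations
Successors: activities 6 through 6 with durations [4]
Sum of successor durations = 4
LF = 39 - 4 = 35

35


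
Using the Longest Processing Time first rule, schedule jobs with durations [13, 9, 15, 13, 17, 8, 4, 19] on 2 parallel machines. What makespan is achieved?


Sort jobs in decreasing order (LPT): [19, 17, 15, 13, 13, 9, 8, 4]
Assign each job to the least loaded machine:
  Machine 1: jobs [19, 13, 13, 4], load = 49
  Machine 2: jobs [17, 15, 9, 8], load = 49
Makespan = max load = 49

49


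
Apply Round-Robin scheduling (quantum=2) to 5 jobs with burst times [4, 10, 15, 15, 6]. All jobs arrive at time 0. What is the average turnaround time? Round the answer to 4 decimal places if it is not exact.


Time quantum = 2
Execution trace:
  J1 runs 2 units, time = 2
  J2 runs 2 units, time = 4
  J3 runs 2 units, time = 6
  J4 runs 2 units, time = 8
  J5 runs 2 units, time = 10
  J1 runs 2 units, time = 12
  J2 runs 2 units, time = 14
  J3 runs 2 units, time = 16
  J4 runs 2 units, time = 18
  J5 runs 2 units, time = 20
  J2 runs 2 units, time = 22
  J3 runs 2 units, time = 24
  J4 runs 2 units, time = 26
  J5 runs 2 units, time = 28
  J2 runs 2 units, time = 30
  J3 runs 2 units, time = 32
  J4 runs 2 units, time = 34
  J2 runs 2 units, time = 36
  J3 runs 2 units, time = 38
  J4 runs 2 units, time = 40
  J3 runs 2 units, time = 42
  J4 runs 2 units, time = 44
  J3 runs 2 units, time = 46
  J4 runs 2 units, time = 48
  J3 runs 1 units, time = 49
  J4 runs 1 units, time = 50
Finish times: [12, 36, 49, 50, 28]
Average turnaround = 175/5 = 35.0

35.0


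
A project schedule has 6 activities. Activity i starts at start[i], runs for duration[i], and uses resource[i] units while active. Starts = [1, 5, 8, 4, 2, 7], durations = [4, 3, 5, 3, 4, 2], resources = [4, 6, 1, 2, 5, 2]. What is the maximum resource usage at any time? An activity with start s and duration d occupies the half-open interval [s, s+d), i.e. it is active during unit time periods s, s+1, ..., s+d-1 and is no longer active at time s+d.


Each activity i is active on [start_i, start_i + duration_i).
Compute total resource usage per time slot:
  t=0: active resources = [], total = 0
  t=1: active resources = [4], total = 4
  t=2: active resources = [4, 5], total = 9
  t=3: active resources = [4, 5], total = 9
  t=4: active resources = [4, 2, 5], total = 11
  t=5: active resources = [6, 2, 5], total = 13
  t=6: active resources = [6, 2], total = 8
  t=7: active resources = [6, 2], total = 8
  t=8: active resources = [1, 2], total = 3
  t=9: active resources = [1], total = 1
  t=10: active resources = [1], total = 1
  t=11: active resources = [1], total = 1
  t=12: active resources = [1], total = 1
Peak resource demand = 13

13


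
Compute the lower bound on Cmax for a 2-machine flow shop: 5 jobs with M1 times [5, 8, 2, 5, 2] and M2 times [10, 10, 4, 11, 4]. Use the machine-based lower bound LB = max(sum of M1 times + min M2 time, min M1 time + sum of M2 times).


LB1 = sum(M1 times) + min(M2 times) = 22 + 4 = 26
LB2 = min(M1 times) + sum(M2 times) = 2 + 39 = 41
Lower bound = max(LB1, LB2) = max(26, 41) = 41

41


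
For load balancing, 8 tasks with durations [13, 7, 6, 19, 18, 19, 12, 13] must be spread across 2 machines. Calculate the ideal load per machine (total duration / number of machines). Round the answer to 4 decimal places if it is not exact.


Total processing time = 13 + 7 + 6 + 19 + 18 + 19 + 12 + 13 = 107
Number of machines = 2
Ideal balanced load = 107 / 2 = 53.5

53.5


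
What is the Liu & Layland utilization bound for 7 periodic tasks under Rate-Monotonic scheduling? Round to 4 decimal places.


Compute 2^(1/7) = 1.1040895137
Subtract 1: 1.1040895137 - 1 = 0.1040895137
Multiply by n: 7 * 0.1040895137 = 0.7286265959
Round to 4 dp: 0.7286

0.7286


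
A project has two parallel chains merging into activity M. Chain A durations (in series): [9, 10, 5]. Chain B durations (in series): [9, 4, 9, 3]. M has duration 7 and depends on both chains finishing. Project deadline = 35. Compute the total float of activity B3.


Forward pass: ES(B3) = sum of predecessors on chain B = 13
EF = ES + duration = 13 + 9 = 22
Backward pass: LF(M) = deadline = 35; LS(M) = 35 - 7 = 28
LF(B3) = LS(M) - sum(successors on chain B) = 28 - 3 = 25
LS = LF - duration = 25 - 9 = 16
Total float = LS - ES = 16 - 13 = 3

3


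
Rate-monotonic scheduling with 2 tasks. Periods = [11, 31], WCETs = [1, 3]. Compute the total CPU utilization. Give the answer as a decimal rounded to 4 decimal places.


Compute individual utilizations (exact fractions):
  Task 1: C/T = 1/11 (approx. 0.0909)
  Task 2: C/T = 3/31 (approx. 0.0968)
Total utilization U = 1/11 + 3/31 = 64/341
Rounded to 4 decimal places: U = 0.1877
RM (Liu & Layland) bound for 2 tasks = 0.828427; compare with U = 64/341 (approx. 0.187683)
U <= bound, so schedulable by RM sufficient condition.

0.1877


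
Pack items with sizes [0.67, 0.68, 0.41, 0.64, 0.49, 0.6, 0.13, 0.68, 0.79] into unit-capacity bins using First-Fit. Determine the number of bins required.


Place items sequentially using First-Fit:
  Item 0.67 -> new Bin 1
  Item 0.68 -> new Bin 2
  Item 0.41 -> new Bin 3
  Item 0.64 -> new Bin 4
  Item 0.49 -> Bin 3 (now 0.9)
  Item 0.6 -> new Bin 5
  Item 0.13 -> Bin 1 (now 0.8)
  Item 0.68 -> new Bin 6
  Item 0.79 -> new Bin 7
Total bins used = 7

7


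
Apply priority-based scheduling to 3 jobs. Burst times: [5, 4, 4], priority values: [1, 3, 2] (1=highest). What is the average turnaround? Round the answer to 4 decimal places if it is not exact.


Sort by priority (ascending = highest first):
Order: [(1, 5), (2, 4), (3, 4)]
Completion times:
  Priority 1, burst=5, C=5
  Priority 2, burst=4, C=9
  Priority 3, burst=4, C=13
Average turnaround = 27/3 = 9.0

9.0


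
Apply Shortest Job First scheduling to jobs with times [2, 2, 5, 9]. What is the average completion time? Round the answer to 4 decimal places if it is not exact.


SJF order (ascending): [2, 2, 5, 9]
Completion times:
  Job 1: burst=2, C=2
  Job 2: burst=2, C=4
  Job 3: burst=5, C=9
  Job 4: burst=9, C=18
Average completion = 33/4 = 8.25

8.25


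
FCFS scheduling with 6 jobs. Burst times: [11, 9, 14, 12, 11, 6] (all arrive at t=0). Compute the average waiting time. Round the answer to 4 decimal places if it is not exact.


FCFS order (as given): [11, 9, 14, 12, 11, 6]
Waiting times:
  Job 1: wait = 0
  Job 2: wait = 11
  Job 3: wait = 20
  Job 4: wait = 34
  Job 5: wait = 46
  Job 6: wait = 57
Sum of waiting times = 168
Average waiting time = 168/6 = 28.0

28.0


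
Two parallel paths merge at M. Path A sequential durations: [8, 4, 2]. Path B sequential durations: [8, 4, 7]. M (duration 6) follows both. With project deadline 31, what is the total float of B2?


Forward pass: ES(B2) = sum of predecessors on chain B = 8
EF = ES + duration = 8 + 4 = 12
Backward pass: LF(M) = deadline = 31; LS(M) = 31 - 6 = 25
LF(B2) = LS(M) - sum(successors on chain B) = 25 - 7 = 18
LS = LF - duration = 18 - 4 = 14
Total float = LS - ES = 14 - 8 = 6

6


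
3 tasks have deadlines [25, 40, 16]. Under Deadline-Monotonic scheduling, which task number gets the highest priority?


Sort tasks by relative deadline (ascending):
  Task 3: deadline = 16
  Task 1: deadline = 25
  Task 2: deadline = 40
Priority order (highest first): [3, 1, 2]
Highest priority task = 3

3


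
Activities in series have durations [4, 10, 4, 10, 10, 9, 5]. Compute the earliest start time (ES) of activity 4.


Activity 4 starts after activities 1 through 3 complete.
Predecessor durations: [4, 10, 4]
ES = 4 + 10 + 4 = 18

18


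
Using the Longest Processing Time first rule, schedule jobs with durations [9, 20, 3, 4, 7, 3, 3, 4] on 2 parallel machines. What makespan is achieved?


Sort jobs in decreasing order (LPT): [20, 9, 7, 4, 4, 3, 3, 3]
Assign each job to the least loaded machine:
  Machine 1: jobs [20, 4, 3], load = 27
  Machine 2: jobs [9, 7, 4, 3, 3], load = 26
Makespan = max load = 27

27


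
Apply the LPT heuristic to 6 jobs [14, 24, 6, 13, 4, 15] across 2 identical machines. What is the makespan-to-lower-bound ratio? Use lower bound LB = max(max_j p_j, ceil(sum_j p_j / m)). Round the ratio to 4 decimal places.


LPT order: [24, 15, 14, 13, 6, 4]
Machine loads after assignment: [37, 39]
LPT makespan = 39
Lower bound = max(max_job, ceil(total/2)) = max(24, 38) = 38
Ratio = 39 / 38 = 1.0263

1.0263


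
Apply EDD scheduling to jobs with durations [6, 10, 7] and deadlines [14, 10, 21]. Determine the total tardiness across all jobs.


Sort by due date (EDD order): [(10, 10), (6, 14), (7, 21)]
Compute completion times and tardiness:
  Job 1: p=10, d=10, C=10, tardiness=max(0,10-10)=0
  Job 2: p=6, d=14, C=16, tardiness=max(0,16-14)=2
  Job 3: p=7, d=21, C=23, tardiness=max(0,23-21)=2
Total tardiness = 4

4


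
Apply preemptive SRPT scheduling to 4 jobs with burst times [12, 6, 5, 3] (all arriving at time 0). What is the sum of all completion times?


Since all jobs arrive at t=0, SRPT equals SPT ordering.
SPT order: [3, 5, 6, 12]
Completion times:
  Job 1: p=3, C=3
  Job 2: p=5, C=8
  Job 3: p=6, C=14
  Job 4: p=12, C=26
Total completion time = 3 + 8 + 14 + 26 = 51

51


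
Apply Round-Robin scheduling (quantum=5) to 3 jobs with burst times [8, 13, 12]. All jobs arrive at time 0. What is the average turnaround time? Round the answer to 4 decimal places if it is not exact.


Time quantum = 5
Execution trace:
  J1 runs 5 units, time = 5
  J2 runs 5 units, time = 10
  J3 runs 5 units, time = 15
  J1 runs 3 units, time = 18
  J2 runs 5 units, time = 23
  J3 runs 5 units, time = 28
  J2 runs 3 units, time = 31
  J3 runs 2 units, time = 33
Finish times: [18, 31, 33]
Average turnaround = 82/3 = 27.3333

27.3333


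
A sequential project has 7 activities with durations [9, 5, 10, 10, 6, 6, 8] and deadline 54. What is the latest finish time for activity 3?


LF(activity 3) = deadline - sum of successor durations
Successors: activities 4 through 7 with durations [10, 6, 6, 8]
Sum of successor durations = 30
LF = 54 - 30 = 24

24


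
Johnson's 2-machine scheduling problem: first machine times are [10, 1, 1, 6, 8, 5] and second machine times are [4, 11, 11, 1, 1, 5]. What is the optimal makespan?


Apply Johnson's rule:
  Group 1 (a <= b): [(2, 1, 11), (3, 1, 11), (6, 5, 5)]
  Group 2 (a > b): [(1, 10, 4), (4, 6, 1), (5, 8, 1)]
Optimal job order: [2, 3, 6, 1, 4, 5]
Schedule:
  Job 2: M1 done at 1, M2 done at 12
  Job 3: M1 done at 2, M2 done at 23
  Job 6: M1 done at 7, M2 done at 28
  Job 1: M1 done at 17, M2 done at 32
  Job 4: M1 done at 23, M2 done at 33
  Job 5: M1 done at 31, M2 done at 34
Makespan = 34

34


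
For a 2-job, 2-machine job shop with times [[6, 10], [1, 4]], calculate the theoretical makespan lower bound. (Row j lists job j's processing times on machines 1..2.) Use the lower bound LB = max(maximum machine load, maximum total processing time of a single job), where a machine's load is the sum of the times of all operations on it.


Machine loads:
  Machine 1: 6 + 1 = 7
  Machine 2: 10 + 4 = 14
Max machine load = 14
Job totals:
  Job 1: 16
  Job 2: 5
Max job total = 16
Lower bound = max(14, 16) = 16

16
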